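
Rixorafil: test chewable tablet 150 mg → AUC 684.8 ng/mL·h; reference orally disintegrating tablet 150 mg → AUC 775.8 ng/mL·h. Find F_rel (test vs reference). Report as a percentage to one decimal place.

F_rel = 88.3%

F_rel = (AUC_test/D_test) / (AUC_ref/D_ref)
      = (684.8/150) / (775.8/150)
      = 4.56533 / 5.172 = 0.8827 = 88.27%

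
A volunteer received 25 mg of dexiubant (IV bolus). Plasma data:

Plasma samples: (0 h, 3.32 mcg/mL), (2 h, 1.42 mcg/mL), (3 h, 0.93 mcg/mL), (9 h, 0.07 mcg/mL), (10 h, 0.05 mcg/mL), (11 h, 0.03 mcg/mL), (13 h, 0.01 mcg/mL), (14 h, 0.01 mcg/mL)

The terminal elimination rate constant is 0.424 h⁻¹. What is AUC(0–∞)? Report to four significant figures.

Trapezoidal AUC_0→14:
  [0→2]: (3.32+1.42)/2 × 2 = 4.74
  [2→3]: (1.42+0.93)/2 × 1 = 1.175
  [3→9]: (0.93+0.07)/2 × 6 = 3.0
  [9→10]: (0.07+0.05)/2 × 1 = 0.06
  [10→11]: (0.05+0.03)/2 × 1 = 0.04
  [11→13]: (0.03+0.01)/2 × 2 = 0.04
  [13→14]: (0.01+0.01)/2 × 1 = 0.01
  Sum = 9.065 mcg/mL·h
Extrapolated tail: C_last / k_e = 0.01 / 0.424 = 0.024
AUC_0→∞ = 9.065 + 0.024 = 9.089 mcg/mL·h

AUC = 9.089 mcg/mL·h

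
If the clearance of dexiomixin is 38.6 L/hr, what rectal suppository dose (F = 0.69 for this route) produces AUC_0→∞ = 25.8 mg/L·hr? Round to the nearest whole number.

Dose = CL × AUC_0→∞ / F
     = 38.6 × 25.8 / 0.69 = 1443.3 mg

Dose = 1443 mg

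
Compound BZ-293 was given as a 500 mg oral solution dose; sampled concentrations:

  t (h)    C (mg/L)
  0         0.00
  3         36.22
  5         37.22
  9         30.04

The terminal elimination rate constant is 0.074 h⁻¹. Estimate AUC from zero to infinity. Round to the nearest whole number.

AUC = 668 mg/L·h

Trapezoidal AUC_0→9:
  [0→3]: (0.00+36.22)/2 × 3 = 54.33
  [3→5]: (36.22+37.22)/2 × 2 = 73.44
  [5→9]: (37.22+30.04)/2 × 4 = 134.52
  Sum = 262.29 mg/L·h
Extrapolated tail: C_last / k_e = 30.04 / 0.074 = 405.946
AUC_0→∞ = 262.29 + 405.946 = 668.236 mg/L·h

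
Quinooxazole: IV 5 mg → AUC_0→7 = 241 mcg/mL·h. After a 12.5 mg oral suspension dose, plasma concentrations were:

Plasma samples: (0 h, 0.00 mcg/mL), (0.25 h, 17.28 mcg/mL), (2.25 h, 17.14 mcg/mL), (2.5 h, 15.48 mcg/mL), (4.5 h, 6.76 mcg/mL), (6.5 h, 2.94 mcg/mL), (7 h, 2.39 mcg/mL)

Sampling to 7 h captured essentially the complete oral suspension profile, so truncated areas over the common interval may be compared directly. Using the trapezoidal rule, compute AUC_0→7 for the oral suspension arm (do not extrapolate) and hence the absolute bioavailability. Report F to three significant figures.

F = 0.123

Trapezoidal AUC_0→7 (oral suspension):
  [0→0.25]: (0.00+17.28)/2 × 0.25 = 2.16
  [0.25→2.25]: (17.28+17.14)/2 × 2 = 34.42
  [2.25→2.5]: (17.14+15.48)/2 × 0.25 = 4.0775
  [2.5→4.5]: (15.48+6.76)/2 × 2 = 22.24
  [4.5→6.5]: (6.76+2.94)/2 × 2 = 9.7
  [6.5→7]: (2.94+2.39)/2 × 0.5 = 1.3325
  Sum = 73.93 mcg/mL·h
F = (AUC_ev/D_ev)/(AUC_iv/D_iv) = (73.93/12.5)/(241/5) = 5.9144/48.2 = 0.1227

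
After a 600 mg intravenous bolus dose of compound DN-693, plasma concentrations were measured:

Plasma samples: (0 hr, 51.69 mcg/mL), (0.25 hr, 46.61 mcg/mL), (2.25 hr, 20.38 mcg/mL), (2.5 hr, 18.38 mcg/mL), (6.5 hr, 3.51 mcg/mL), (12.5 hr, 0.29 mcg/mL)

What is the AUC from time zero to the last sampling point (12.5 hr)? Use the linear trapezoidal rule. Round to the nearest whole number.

Trapezoidal AUC_0→12.5:
  [0→0.25]: (51.69+46.61)/2 × 0.25 = 12.2875
  [0.25→2.25]: (46.61+20.38)/2 × 2 = 66.99
  [2.25→2.5]: (20.38+18.38)/2 × 0.25 = 4.845
  [2.5→6.5]: (18.38+3.51)/2 × 4 = 43.78
  [6.5→12.5]: (3.51+0.29)/2 × 6 = 11.4
  Sum = 139.3025 mcg/mL·hr

AUC = 139 mcg/mL·hr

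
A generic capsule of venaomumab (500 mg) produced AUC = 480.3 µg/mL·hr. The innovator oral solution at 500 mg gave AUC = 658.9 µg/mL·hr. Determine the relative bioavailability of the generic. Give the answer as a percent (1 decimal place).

F_rel = (AUC_test/D_test) / (AUC_ref/D_ref)
      = (480.3/500) / (658.9/500)
      = 0.9606 / 1.3178 = 0.7289 = 72.89%

F_rel = 72.9%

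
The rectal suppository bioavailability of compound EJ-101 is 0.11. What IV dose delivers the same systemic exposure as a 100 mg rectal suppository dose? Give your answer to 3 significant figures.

D_iv = 11.0 mg

Systemic exposure from an extravascular dose = F × D_ev, so the equivalent IV dose is F × D_ev.
D_iv = F × D_ev = 0.11 × 100 = 11 mg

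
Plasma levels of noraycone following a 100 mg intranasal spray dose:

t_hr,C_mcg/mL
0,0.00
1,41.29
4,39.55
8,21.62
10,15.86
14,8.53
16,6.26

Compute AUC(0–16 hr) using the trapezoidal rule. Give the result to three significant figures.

Trapezoidal AUC_0→16:
  [0→1]: (0.00+41.29)/2 × 1 = 20.645
  [1→4]: (41.29+39.55)/2 × 3 = 121.26
  [4→8]: (39.55+21.62)/2 × 4 = 122.34
  [8→10]: (21.62+15.86)/2 × 2 = 37.48
  [10→14]: (15.86+8.53)/2 × 4 = 48.78
  [14→16]: (8.53+6.26)/2 × 2 = 14.79
  Sum = 365.295 mcg/mL·hr

AUC = 365 mcg/mL·hr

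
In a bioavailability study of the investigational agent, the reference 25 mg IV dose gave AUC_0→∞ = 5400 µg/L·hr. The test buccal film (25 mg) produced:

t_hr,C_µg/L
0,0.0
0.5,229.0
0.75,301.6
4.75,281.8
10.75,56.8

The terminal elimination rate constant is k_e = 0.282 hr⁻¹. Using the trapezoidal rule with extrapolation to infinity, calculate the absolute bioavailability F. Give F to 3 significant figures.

Trapezoidal AUC_0→10.75 (buccal film):
  [0→0.5]: (0.0+229.0)/2 × 0.5 = 57.25
  [0.5→0.75]: (229.0+301.6)/2 × 0.25 = 66.325
  [0.75→4.75]: (301.6+281.8)/2 × 4 = 1166.8
  [4.75→10.75]: (281.8+56.8)/2 × 6 = 1015.8
  Sum = 2306.175 µg/L·hr
Tail: C_last/k_e = 56.8/0.282 = 201.418
AUC_0→∞ (buccal film) = 2306.175 + 201.418 = 2507.593 µg/L·hr
F = (AUC_ev/D_ev)/(AUC_iv/D_iv) = (2507.593/25)/(5400/25) = 100.30372/216 = 0.4644

F = 0.464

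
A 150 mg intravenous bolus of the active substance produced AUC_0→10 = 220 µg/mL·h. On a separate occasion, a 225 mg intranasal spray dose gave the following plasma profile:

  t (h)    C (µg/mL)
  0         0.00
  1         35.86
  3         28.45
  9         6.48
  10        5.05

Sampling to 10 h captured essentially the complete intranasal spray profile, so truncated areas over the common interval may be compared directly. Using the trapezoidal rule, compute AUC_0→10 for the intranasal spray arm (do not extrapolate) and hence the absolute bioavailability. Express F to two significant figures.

F = 0.58

Trapezoidal AUC_0→10 (intranasal spray):
  [0→1]: (0.00+35.86)/2 × 1 = 17.93
  [1→3]: (35.86+28.45)/2 × 2 = 64.31
  [3→9]: (28.45+6.48)/2 × 6 = 104.79
  [9→10]: (6.48+5.05)/2 × 1 = 5.765
  Sum = 192.795 µg/mL·h
F = (AUC_ev/D_ev)/(AUC_iv/D_iv) = (192.795/225)/(220/150) = 0.856867/1.46667 = 0.5842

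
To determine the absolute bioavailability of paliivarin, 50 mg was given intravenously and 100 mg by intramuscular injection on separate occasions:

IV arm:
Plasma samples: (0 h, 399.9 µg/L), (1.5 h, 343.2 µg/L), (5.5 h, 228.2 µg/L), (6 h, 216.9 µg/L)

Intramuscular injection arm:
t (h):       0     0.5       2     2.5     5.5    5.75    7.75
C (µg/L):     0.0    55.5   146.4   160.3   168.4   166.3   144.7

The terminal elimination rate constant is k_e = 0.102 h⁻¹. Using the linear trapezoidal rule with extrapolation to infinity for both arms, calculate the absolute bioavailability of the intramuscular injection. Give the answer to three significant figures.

Trapezoidal AUC_0→6 (IV):
  [0→1.5]: (399.9+343.2)/2 × 1.5 = 557.325
  [1.5→5.5]: (343.2+228.2)/2 × 4 = 1142.8
  [5.5→6]: (228.2+216.9)/2 × 0.5 = 111.275
  Sum = 1811.4 µg/L·h
IV tail: 216.9/0.102 = 2126.471; AUC_iv,0→∞ = 1811.4 + 2126.471 = 3937.871 µg/L·h
Trapezoidal AUC_0→7.75 (intramuscular injection):
  [0→0.5]: (0.0+55.5)/2 × 0.5 = 13.875
  [0.5→2]: (55.5+146.4)/2 × 1.5 = 151.425
  [2→2.5]: (146.4+160.3)/2 × 0.5 = 76.675
  [2.5→5.5]: (160.3+168.4)/2 × 3 = 493.05
  [5.5→5.75]: (168.4+166.3)/2 × 0.25 = 41.8375
  [5.75→7.75]: (166.3+144.7)/2 × 2 = 311.0
  Sum = 1087.8625 µg/L·h
intramuscular injection tail: 144.7/0.102 = 1418.627; AUC_ev,0→∞ = 1087.8625 + 1418.627 = 2506.4895 µg/L·h
F = (AUC_ev/D_ev)/(AUC_iv/D_iv) = (2506.4895/100)/(3937.871/50) = 25.064895/78.75742 = 0.3183

F = 0.318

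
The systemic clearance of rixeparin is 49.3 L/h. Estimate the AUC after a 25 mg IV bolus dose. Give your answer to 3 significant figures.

AUC = 0.507 mg/L·h

AUC_0→∞ = Dose_iv / CL
        = 25 / 49.3 = 0.507099 mg/L·h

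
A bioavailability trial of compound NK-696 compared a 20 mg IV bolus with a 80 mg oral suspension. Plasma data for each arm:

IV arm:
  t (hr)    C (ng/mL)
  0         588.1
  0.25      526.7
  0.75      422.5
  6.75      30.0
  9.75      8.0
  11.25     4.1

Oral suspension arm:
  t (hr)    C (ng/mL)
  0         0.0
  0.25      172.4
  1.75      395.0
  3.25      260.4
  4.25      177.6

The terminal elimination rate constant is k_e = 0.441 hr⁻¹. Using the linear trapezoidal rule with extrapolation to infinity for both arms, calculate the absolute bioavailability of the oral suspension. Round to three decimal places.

F = 0.216

Trapezoidal AUC_0→11.25 (IV):
  [0→0.25]: (588.1+526.7)/2 × 0.25 = 139.35
  [0.25→0.75]: (526.7+422.5)/2 × 0.5 = 237.3
  [0.75→6.75]: (422.5+30.0)/2 × 6 = 1357.5
  [6.75→9.75]: (30.0+8.0)/2 × 3 = 57.0
  [9.75→11.25]: (8.0+4.1)/2 × 1.5 = 9.075
  Sum = 1800.225 ng/mL·hr
IV tail: 4.1/0.441 = 9.297; AUC_iv,0→∞ = 1800.225 + 9.297 = 1809.522 ng/mL·hr
Trapezoidal AUC_0→4.25 (oral suspension):
  [0→0.25]: (0.0+172.4)/2 × 0.25 = 21.55
  [0.25→1.75]: (172.4+395.0)/2 × 1.5 = 425.55
  [1.75→3.25]: (395.0+260.4)/2 × 1.5 = 491.55
  [3.25→4.25]: (260.4+177.6)/2 × 1 = 219.0
  Sum = 1157.65 ng/mL·hr
oral suspension tail: 177.6/0.441 = 402.721; AUC_ev,0→∞ = 1157.65 + 402.721 = 1560.371 ng/mL·hr
F = (AUC_ev/D_ev)/(AUC_iv/D_iv) = (1560.371/80)/(1809.522/20) = 19.5046/90.4761 = 0.2156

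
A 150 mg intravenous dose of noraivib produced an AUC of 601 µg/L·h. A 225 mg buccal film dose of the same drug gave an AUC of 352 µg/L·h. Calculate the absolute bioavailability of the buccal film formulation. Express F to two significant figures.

F = 0.39

F = (AUC_ev / D_ev) / (AUC_iv / D_iv)
  = (352/225) / (601/150)
  = 1.56444 / 4.00667 = 0.3905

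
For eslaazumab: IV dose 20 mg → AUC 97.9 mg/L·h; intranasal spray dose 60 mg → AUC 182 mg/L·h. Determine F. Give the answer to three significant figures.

F = 0.620

F = (AUC_ev / D_ev) / (AUC_iv / D_iv)
  = (182/60) / (97.9/20)
  = 3.03333 / 4.895 = 0.6197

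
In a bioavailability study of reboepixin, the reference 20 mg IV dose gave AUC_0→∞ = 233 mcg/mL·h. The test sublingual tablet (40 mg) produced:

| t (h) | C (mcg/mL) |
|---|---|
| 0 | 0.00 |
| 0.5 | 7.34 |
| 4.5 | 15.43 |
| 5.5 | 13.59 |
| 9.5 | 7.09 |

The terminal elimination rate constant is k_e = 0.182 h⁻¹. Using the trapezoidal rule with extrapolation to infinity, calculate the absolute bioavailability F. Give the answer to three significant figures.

F = 0.305

Trapezoidal AUC_0→9.5 (sublingual tablet):
  [0→0.5]: (0.00+7.34)/2 × 0.5 = 1.835
  [0.5→4.5]: (7.34+15.43)/2 × 4 = 45.54
  [4.5→5.5]: (15.43+13.59)/2 × 1 = 14.51
  [5.5→9.5]: (13.59+7.09)/2 × 4 = 41.36
  Sum = 103.245 mcg/mL·h
Tail: C_last/k_e = 7.09/0.182 = 38.956
AUC_0→∞ (sublingual tablet) = 103.245 + 38.956 = 142.201 mcg/mL·h
F = (AUC_ev/D_ev)/(AUC_iv/D_iv) = (142.201/40)/(233/20) = 3.555025/11.65 = 0.3052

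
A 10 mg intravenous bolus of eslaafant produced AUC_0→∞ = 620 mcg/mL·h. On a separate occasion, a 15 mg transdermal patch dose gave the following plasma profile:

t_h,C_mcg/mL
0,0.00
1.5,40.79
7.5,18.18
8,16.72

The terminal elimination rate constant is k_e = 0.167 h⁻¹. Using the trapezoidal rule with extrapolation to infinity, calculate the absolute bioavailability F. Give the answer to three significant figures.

F = 0.340

Trapezoidal AUC_0→8 (transdermal patch):
  [0→1.5]: (0.00+40.79)/2 × 1.5 = 30.5925
  [1.5→7.5]: (40.79+18.18)/2 × 6 = 176.91
  [7.5→8]: (18.18+16.72)/2 × 0.5 = 8.725
  Sum = 216.2275 mcg/mL·h
Tail: C_last/k_e = 16.72/0.167 = 100.120
AUC_0→∞ (transdermal patch) = 216.2275 + 100.120 = 316.3475 mcg/mL·h
F = (AUC_ev/D_ev)/(AUC_iv/D_iv) = (316.3475/15)/(620/10) = 21.0898/62 = 0.3402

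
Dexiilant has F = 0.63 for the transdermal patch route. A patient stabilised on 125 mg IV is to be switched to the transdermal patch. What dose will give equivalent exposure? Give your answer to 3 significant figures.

For equal systemic exposure: F × D_ev = D_iv
D_ev = D_iv / F = 125 / 0.63 = 198.413 mg

D_transdermal = 198 mg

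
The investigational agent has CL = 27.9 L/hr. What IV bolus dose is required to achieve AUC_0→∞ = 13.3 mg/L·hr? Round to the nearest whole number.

Dose = 371 mg

Dose_iv = CL × AUC_0→∞
     = 27.9 × 13.3 = 371.07 mg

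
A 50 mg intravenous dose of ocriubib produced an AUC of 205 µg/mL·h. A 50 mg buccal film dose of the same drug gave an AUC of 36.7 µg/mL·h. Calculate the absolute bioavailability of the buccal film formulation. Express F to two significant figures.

F = 0.18

F = (AUC_ev / D_ev) / (AUC_iv / D_iv)
  = (36.7/50) / (205/50)
  = 0.734 / 4.1 = 0.1790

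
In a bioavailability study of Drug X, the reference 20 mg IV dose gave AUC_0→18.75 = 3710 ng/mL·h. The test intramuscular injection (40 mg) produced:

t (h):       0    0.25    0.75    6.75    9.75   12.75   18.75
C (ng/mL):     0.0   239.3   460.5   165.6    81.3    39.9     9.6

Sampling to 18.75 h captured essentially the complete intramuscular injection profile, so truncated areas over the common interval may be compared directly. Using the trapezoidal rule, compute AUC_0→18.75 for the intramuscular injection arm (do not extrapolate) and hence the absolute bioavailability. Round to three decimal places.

F = 0.375

Trapezoidal AUC_0→18.75 (intramuscular injection):
  [0→0.25]: (0.0+239.3)/2 × 0.25 = 29.9125
  [0.25→0.75]: (239.3+460.5)/2 × 0.5 = 174.95
  [0.75→6.75]: (460.5+165.6)/2 × 6 = 1878.3
  [6.75→9.75]: (165.6+81.3)/2 × 3 = 370.35
  [9.75→12.75]: (81.3+39.9)/2 × 3 = 181.8
  [12.75→18.75]: (39.9+9.6)/2 × 6 = 148.5
  Sum = 2783.8125 ng/mL·h
F = (AUC_ev/D_ev)/(AUC_iv/D_iv) = (2783.8125/40)/(3710/20) = 69.5953/185.5 = 0.3752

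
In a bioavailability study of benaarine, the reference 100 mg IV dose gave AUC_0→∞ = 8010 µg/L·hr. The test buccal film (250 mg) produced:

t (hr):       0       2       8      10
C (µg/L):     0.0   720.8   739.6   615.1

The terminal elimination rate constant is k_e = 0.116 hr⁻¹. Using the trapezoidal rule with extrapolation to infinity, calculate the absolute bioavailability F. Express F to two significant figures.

F = 0.59

Trapezoidal AUC_0→10 (buccal film):
  [0→2]: (0.0+720.8)/2 × 2 = 720.8
  [2→8]: (720.8+739.6)/2 × 6 = 4381.2
  [8→10]: (739.6+615.1)/2 × 2 = 1354.7
  Sum = 6456.7 µg/L·hr
Tail: C_last/k_e = 615.1/0.116 = 5302.586
AUC_0→∞ (buccal film) = 6456.7 + 5302.586 = 11759.286 µg/L·hr
F = (AUC_ev/D_ev)/(AUC_iv/D_iv) = (11759.286/250)/(8010/100) = 47.037144/80.1 = 0.5872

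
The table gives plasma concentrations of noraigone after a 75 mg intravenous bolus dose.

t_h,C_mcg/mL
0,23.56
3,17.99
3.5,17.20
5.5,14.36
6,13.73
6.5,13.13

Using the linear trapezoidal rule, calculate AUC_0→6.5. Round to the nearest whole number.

AUC = 116 mcg/mL·h

Trapezoidal AUC_0→6.5:
  [0→3]: (23.56+17.99)/2 × 3 = 62.325
  [3→3.5]: (17.99+17.20)/2 × 0.5 = 8.7975
  [3.5→5.5]: (17.20+14.36)/2 × 2 = 31.56
  [5.5→6]: (14.36+13.73)/2 × 0.5 = 7.0225
  [6→6.5]: (13.73+13.13)/2 × 0.5 = 6.715
  Sum = 116.42 mcg/mL·h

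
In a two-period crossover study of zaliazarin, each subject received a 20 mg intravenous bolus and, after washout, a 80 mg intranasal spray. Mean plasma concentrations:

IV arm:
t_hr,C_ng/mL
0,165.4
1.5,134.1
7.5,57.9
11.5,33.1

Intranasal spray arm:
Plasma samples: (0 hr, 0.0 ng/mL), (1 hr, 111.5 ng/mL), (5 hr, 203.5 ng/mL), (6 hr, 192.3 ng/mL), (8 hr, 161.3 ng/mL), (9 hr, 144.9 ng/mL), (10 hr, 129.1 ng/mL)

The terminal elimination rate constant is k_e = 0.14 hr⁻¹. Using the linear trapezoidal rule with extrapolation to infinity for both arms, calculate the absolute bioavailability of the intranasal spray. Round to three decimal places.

F = 0.502

Trapezoidal AUC_0→11.5 (IV):
  [0→1.5]: (165.4+134.1)/2 × 1.5 = 224.625
  [1.5→7.5]: (134.1+57.9)/2 × 6 = 576.0
  [7.5→11.5]: (57.9+33.1)/2 × 4 = 182.0
  Sum = 982.625 ng/mL·hr
IV tail: 33.1/0.14 = 236.429; AUC_iv,0→∞ = 982.625 + 236.429 = 1219.054 ng/mL·hr
Trapezoidal AUC_0→10 (intranasal spray):
  [0→1]: (0.0+111.5)/2 × 1 = 55.75
  [1→5]: (111.5+203.5)/2 × 4 = 630.0
  [5→6]: (203.5+192.3)/2 × 1 = 197.9
  [6→8]: (192.3+161.3)/2 × 2 = 353.6
  [8→9]: (161.3+144.9)/2 × 1 = 153.1
  [9→10]: (144.9+129.1)/2 × 1 = 137.0
  Sum = 1527.35 ng/mL·hr
intranasal spray tail: 129.1/0.14 = 922.143; AUC_ev,0→∞ = 1527.35 + 922.143 = 2449.493 ng/mL·hr
F = (AUC_ev/D_ev)/(AUC_iv/D_iv) = (2449.493/80)/(1219.054/20) = 30.6187/60.9527 = 0.5023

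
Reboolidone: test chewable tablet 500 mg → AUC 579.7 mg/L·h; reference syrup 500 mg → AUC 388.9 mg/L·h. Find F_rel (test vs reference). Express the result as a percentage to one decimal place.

F_rel = 149.1%

F_rel = (AUC_test/D_test) / (AUC_ref/D_ref)
      = (579.7/500) / (388.9/500)
      = 1.1594 / 0.7778 = 1.4906 = 149.06%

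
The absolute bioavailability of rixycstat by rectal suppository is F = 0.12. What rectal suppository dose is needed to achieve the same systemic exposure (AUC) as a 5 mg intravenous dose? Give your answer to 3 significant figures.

For equal systemic exposure: F × D_ev = D_iv
D_ev = D_iv / F = 5 / 0.12 = 41.6667 mg

D_rectal = 41.7 mg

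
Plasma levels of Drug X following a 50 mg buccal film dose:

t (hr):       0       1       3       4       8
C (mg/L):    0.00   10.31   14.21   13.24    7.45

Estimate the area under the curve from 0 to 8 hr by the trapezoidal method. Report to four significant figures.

Trapezoidal AUC_0→8:
  [0→1]: (0.00+10.31)/2 × 1 = 5.155
  [1→3]: (10.31+14.21)/2 × 2 = 24.52
  [3→4]: (14.21+13.24)/2 × 1 = 13.725
  [4→8]: (13.24+7.45)/2 × 4 = 41.38
  Sum = 84.78 mg/L·hr

AUC = 84.78 mg/L·hr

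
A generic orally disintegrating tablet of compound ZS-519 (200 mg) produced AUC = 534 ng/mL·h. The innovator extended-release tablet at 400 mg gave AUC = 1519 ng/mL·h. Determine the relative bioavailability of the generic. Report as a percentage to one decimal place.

F_rel = 70.3%

F_rel = (AUC_test/D_test) / (AUC_ref/D_ref)
      = (534/200) / (1519/400)
      = 2.67 / 3.7975 = 0.7031 = 70.31%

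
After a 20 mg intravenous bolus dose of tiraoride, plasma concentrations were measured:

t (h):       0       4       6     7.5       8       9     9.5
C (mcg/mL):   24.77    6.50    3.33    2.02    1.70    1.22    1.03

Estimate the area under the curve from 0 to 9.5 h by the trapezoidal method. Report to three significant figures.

AUC = 79.3 mcg/mL·h

Trapezoidal AUC_0→9.5:
  [0→4]: (24.77+6.50)/2 × 4 = 62.54
  [4→6]: (6.50+3.33)/2 × 2 = 9.83
  [6→7.5]: (3.33+2.02)/2 × 1.5 = 4.0125
  [7.5→8]: (2.02+1.70)/2 × 0.5 = 0.93
  [8→9]: (1.70+1.22)/2 × 1 = 1.46
  [9→9.5]: (1.22+1.03)/2 × 0.5 = 0.5625
  Sum = 79.335 mcg/mL·h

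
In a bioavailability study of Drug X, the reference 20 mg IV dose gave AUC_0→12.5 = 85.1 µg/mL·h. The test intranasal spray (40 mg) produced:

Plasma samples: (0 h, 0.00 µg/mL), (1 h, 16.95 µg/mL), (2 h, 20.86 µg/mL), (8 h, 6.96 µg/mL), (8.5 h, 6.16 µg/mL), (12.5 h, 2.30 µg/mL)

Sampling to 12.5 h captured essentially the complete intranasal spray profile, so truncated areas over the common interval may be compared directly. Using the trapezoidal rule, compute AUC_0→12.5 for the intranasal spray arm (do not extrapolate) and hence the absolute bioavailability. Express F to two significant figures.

F = 0.77

Trapezoidal AUC_0→12.5 (intranasal spray):
  [0→1]: (0.00+16.95)/2 × 1 = 8.475
  [1→2]: (16.95+20.86)/2 × 1 = 18.905
  [2→8]: (20.86+6.96)/2 × 6 = 83.46
  [8→8.5]: (6.96+6.16)/2 × 0.5 = 3.28
  [8.5→12.5]: (6.16+2.30)/2 × 4 = 16.92
  Sum = 131.04 µg/mL·h
F = (AUC_ev/D_ev)/(AUC_iv/D_iv) = (131.04/40)/(85.1/20) = 3.276/4.255 = 0.7699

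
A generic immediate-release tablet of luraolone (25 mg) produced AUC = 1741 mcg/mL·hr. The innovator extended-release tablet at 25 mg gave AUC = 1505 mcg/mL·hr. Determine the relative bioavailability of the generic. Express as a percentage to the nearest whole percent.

F_rel = (AUC_test/D_test) / (AUC_ref/D_ref)
      = (1741/25) / (1505/25)
      = 69.64 / 60.2 = 1.1568 = 115.68%

F_rel = 116%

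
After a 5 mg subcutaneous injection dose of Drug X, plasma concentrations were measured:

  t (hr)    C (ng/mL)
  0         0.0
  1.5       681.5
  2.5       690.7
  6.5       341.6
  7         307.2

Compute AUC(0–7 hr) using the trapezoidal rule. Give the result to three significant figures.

Trapezoidal AUC_0→7:
  [0→1.5]: (0.0+681.5)/2 × 1.5 = 511.125
  [1.5→2.5]: (681.5+690.7)/2 × 1 = 686.1
  [2.5→6.5]: (690.7+341.6)/2 × 4 = 2064.6
  [6.5→7]: (341.6+307.2)/2 × 0.5 = 162.2
  Sum = 3424.025 ng/mL·hr

AUC = 3420 ng/mL·hr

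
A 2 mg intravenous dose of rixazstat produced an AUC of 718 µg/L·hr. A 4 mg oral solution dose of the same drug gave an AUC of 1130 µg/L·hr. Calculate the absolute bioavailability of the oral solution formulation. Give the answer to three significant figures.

F = (AUC_ev / D_ev) / (AUC_iv / D_iv)
  = (1130/4) / (718/2)
  = 282.5 / 359 = 0.7869

F = 0.787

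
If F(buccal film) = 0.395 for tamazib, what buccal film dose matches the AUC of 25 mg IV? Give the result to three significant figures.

For equal systemic exposure: F × D_ev = D_iv
D_ev = D_iv / F = 25 / 0.395 = 63.2911 mg

D_buccal = 63.3 mg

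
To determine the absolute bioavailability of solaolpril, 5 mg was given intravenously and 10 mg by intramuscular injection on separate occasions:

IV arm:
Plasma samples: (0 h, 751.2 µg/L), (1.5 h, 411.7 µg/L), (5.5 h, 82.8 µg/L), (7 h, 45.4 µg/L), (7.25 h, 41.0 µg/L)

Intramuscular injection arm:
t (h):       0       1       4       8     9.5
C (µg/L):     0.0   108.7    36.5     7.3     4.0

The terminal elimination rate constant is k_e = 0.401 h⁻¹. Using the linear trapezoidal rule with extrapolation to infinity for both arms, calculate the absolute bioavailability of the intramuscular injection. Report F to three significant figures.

F = 0.0913

Trapezoidal AUC_0→7.25 (IV):
  [0→1.5]: (751.2+411.7)/2 × 1.5 = 872.175
  [1.5→5.5]: (411.7+82.8)/2 × 4 = 989.0
  [5.5→7]: (82.8+45.4)/2 × 1.5 = 96.15
  [7→7.25]: (45.4+41.0)/2 × 0.25 = 10.8
  Sum = 1968.125 µg/L·h
IV tail: 41.0/0.401 = 102.244; AUC_iv,0→∞ = 1968.125 + 102.244 = 2070.369 µg/L·h
Trapezoidal AUC_0→9.5 (intramuscular injection):
  [0→1]: (0.0+108.7)/2 × 1 = 54.35
  [1→4]: (108.7+36.5)/2 × 3 = 217.8
  [4→8]: (36.5+7.3)/2 × 4 = 87.6
  [8→9.5]: (7.3+4.0)/2 × 1.5 = 8.475
  Sum = 368.225 µg/L·h
intramuscular injection tail: 4.0/0.401 = 9.975; AUC_ev,0→∞ = 368.225 + 9.975 = 378.2 µg/L·h
F = (AUC_ev/D_ev)/(AUC_iv/D_iv) = (378.2/10)/(2070.369/5) = 37.82/414.0738 = 0.0913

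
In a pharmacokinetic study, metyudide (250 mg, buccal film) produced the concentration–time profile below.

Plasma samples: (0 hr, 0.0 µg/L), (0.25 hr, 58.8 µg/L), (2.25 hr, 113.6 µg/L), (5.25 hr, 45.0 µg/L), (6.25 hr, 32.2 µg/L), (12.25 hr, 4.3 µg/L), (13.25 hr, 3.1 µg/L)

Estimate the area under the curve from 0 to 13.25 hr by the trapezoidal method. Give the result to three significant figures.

AUC = 569 µg/L·hr

Trapezoidal AUC_0→13.25:
  [0→0.25]: (0.0+58.8)/2 × 0.25 = 7.35
  [0.25→2.25]: (58.8+113.6)/2 × 2 = 172.4
  [2.25→5.25]: (113.6+45.0)/2 × 3 = 237.9
  [5.25→6.25]: (45.0+32.2)/2 × 1 = 38.6
  [6.25→12.25]: (32.2+4.3)/2 × 6 = 109.5
  [12.25→13.25]: (4.3+3.1)/2 × 1 = 3.7
  Sum = 569.45 µg/L·hr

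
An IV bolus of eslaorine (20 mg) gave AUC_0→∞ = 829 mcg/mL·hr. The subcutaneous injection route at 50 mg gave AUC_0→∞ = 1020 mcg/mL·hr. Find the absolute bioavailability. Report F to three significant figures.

F = 0.492

F = (AUC_ev / D_ev) / (AUC_iv / D_iv)
  = (1020/50) / (829/20)
  = 20.4 / 41.45 = 0.4922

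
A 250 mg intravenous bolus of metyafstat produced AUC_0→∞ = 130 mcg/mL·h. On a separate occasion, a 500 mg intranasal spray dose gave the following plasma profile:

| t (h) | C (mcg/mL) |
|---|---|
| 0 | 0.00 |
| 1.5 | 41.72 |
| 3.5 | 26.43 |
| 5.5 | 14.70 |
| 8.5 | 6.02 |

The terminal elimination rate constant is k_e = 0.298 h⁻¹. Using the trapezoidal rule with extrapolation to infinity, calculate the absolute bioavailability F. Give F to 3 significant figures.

Trapezoidal AUC_0→8.5 (intranasal spray):
  [0→1.5]: (0.00+41.72)/2 × 1.5 = 31.29
  [1.5→3.5]: (41.72+26.43)/2 × 2 = 68.15
  [3.5→5.5]: (26.43+14.70)/2 × 2 = 41.13
  [5.5→8.5]: (14.70+6.02)/2 × 3 = 31.08
  Sum = 171.65 mcg/mL·h
Tail: C_last/k_e = 6.02/0.298 = 20.201
AUC_0→∞ (intranasal spray) = 171.65 + 20.201 = 191.851 mcg/mL·h
F = (AUC_ev/D_ev)/(AUC_iv/D_iv) = (191.851/500)/(130/250) = 0.383702/0.52 = 0.7379

F = 0.738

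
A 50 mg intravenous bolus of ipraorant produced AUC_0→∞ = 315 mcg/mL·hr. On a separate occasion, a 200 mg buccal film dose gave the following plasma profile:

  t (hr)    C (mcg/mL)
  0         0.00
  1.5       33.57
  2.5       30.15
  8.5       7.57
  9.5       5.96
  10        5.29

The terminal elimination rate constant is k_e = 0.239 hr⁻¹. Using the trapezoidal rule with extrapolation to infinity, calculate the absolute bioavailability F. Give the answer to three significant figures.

Trapezoidal AUC_0→10 (buccal film):
  [0→1.5]: (0.00+33.57)/2 × 1.5 = 25.1775
  [1.5→2.5]: (33.57+30.15)/2 × 1 = 31.86
  [2.5→8.5]: (30.15+7.57)/2 × 6 = 113.16
  [8.5→9.5]: (7.57+5.96)/2 × 1 = 6.765
  [9.5→10]: (5.96+5.29)/2 × 0.5 = 2.8125
  Sum = 179.775 mcg/mL·hr
Tail: C_last/k_e = 5.29/0.239 = 22.134
AUC_0→∞ (buccal film) = 179.775 + 22.134 = 201.909 mcg/mL·hr
F = (AUC_ev/D_ev)/(AUC_iv/D_iv) = (201.909/200)/(315/50) = 1.009545/6.3 = 0.1602

F = 0.160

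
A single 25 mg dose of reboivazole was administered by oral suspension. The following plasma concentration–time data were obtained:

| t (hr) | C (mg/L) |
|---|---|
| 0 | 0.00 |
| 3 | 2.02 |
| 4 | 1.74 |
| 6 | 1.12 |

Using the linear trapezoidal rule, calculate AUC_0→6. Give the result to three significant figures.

Trapezoidal AUC_0→6:
  [0→3]: (0.00+2.02)/2 × 3 = 3.03
  [3→4]: (2.02+1.74)/2 × 1 = 1.88
  [4→6]: (1.74+1.12)/2 × 2 = 2.86
  Sum = 7.77 mg/L·hr

AUC = 7.77 mg/L·hr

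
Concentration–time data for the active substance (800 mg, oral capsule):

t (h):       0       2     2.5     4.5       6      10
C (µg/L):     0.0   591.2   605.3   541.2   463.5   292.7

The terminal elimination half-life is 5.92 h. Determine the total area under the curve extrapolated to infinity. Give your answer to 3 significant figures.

Trapezoidal AUC_0→10:
  [0→2]: (0.0+591.2)/2 × 2 = 591.2
  [2→2.5]: (591.2+605.3)/2 × 0.5 = 299.125
  [2.5→4.5]: (605.3+541.2)/2 × 2 = 1146.5
  [4.5→6]: (541.2+463.5)/2 × 1.5 = 753.525
  [6→10]: (463.5+292.7)/2 × 4 = 1512.4
  Sum = 4302.75 µg/L·h
k_e = ln2 / t½ = 0.693147 / 5.92 = 0.1171 h^-1
Extrapolated tail: C_last / k_e = 292.7 / 0.1171 = 2499.573
AUC_0→∞ = 4302.75 + 2499.573 = 6802.323 µg/L·h

AUC = 6800 µg/L·h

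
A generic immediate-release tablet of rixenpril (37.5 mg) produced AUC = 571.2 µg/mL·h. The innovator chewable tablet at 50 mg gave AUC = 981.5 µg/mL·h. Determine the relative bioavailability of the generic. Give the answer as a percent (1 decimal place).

F_rel = 77.6%

F_rel = (AUC_test/D_test) / (AUC_ref/D_ref)
      = (571.2/37.5) / (981.5/50)
      = 15.232 / 19.63 = 0.7760 = 77.60%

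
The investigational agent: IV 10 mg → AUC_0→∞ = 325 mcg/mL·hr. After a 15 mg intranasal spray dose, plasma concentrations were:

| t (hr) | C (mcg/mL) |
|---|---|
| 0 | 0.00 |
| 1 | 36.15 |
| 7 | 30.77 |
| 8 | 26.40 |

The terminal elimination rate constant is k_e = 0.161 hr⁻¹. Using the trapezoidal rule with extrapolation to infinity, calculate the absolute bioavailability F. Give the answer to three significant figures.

Trapezoidal AUC_0→8 (intranasal spray):
  [0→1]: (0.00+36.15)/2 × 1 = 18.075
  [1→7]: (36.15+30.77)/2 × 6 = 200.76
  [7→8]: (30.77+26.40)/2 × 1 = 28.585
  Sum = 247.42 mcg/mL·hr
Tail: C_last/k_e = 26.40/0.161 = 163.975
AUC_0→∞ (intranasal spray) = 247.42 + 163.975 = 411.395 mcg/mL·hr
F = (AUC_ev/D_ev)/(AUC_iv/D_iv) = (411.395/15)/(325/10) = 27.4263/32.5 = 0.8439

F = 0.844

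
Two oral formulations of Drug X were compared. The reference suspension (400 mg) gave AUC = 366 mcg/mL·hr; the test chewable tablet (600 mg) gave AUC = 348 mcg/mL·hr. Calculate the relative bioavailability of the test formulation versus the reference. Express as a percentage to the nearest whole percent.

F_rel = 63%

F_rel = (AUC_test/D_test) / (AUC_ref/D_ref)
      = (348/600) / (366/400)
      = 0.58 / 0.915 = 0.6339 = 63.39%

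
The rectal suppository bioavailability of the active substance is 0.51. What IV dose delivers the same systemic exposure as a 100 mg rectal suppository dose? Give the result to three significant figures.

Systemic exposure from an extravascular dose = F × D_ev, so the equivalent IV dose is F × D_ev.
D_iv = F × D_ev = 0.51 × 100 = 51 mg

D_iv = 51.0 mg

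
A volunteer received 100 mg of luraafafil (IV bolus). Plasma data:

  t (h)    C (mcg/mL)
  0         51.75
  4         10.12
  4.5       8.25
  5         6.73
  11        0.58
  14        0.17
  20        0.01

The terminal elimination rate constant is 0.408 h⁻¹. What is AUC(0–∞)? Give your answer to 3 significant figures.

Trapezoidal AUC_0→20:
  [0→4]: (51.75+10.12)/2 × 4 = 123.74
  [4→4.5]: (10.12+8.25)/2 × 0.5 = 4.5925
  [4.5→5]: (8.25+6.73)/2 × 0.5 = 3.745
  [5→11]: (6.73+0.58)/2 × 6 = 21.93
  [11→14]: (0.58+0.17)/2 × 3 = 1.125
  [14→20]: (0.17+0.01)/2 × 6 = 0.54
  Sum = 155.6725 mcg/mL·h
Extrapolated tail: C_last / k_e = 0.01 / 0.408 = 0.025
AUC_0→∞ = 155.6725 + 0.025 = 155.6975 mcg/mL·h

AUC = 156 mcg/mL·h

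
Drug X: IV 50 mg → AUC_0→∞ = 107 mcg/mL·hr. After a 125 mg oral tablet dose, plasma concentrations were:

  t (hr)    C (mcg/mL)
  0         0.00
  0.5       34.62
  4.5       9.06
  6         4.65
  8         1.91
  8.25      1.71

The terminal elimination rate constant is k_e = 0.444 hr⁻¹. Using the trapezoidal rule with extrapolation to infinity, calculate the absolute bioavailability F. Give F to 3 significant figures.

F = 0.438

Trapezoidal AUC_0→8.25 (oral tablet):
  [0→0.5]: (0.00+34.62)/2 × 0.5 = 8.655
  [0.5→4.5]: (34.62+9.06)/2 × 4 = 87.36
  [4.5→6]: (9.06+4.65)/2 × 1.5 = 10.2825
  [6→8]: (4.65+1.91)/2 × 2 = 6.56
  [8→8.25]: (1.91+1.71)/2 × 0.25 = 0.4525
  Sum = 113.31 mcg/mL·hr
Tail: C_last/k_e = 1.71/0.444 = 3.851
AUC_0→∞ (oral tablet) = 113.31 + 3.851 = 117.161 mcg/mL·hr
F = (AUC_ev/D_ev)/(AUC_iv/D_iv) = (117.161/125)/(107/50) = 0.937288/2.14 = 0.4380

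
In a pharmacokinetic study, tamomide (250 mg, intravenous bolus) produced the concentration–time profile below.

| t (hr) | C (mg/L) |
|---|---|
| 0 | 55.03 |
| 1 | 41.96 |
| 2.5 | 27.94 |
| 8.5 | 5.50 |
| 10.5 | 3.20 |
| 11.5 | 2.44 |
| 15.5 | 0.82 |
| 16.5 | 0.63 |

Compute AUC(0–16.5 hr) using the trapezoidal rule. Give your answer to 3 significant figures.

AUC = 220 mg/L·hr

Trapezoidal AUC_0→16.5:
  [0→1]: (55.03+41.96)/2 × 1 = 48.495
  [1→2.5]: (41.96+27.94)/2 × 1.5 = 52.425
  [2.5→8.5]: (27.94+5.50)/2 × 6 = 100.32
  [8.5→10.5]: (5.50+3.20)/2 × 2 = 8.7
  [10.5→11.5]: (3.20+2.44)/2 × 1 = 2.82
  [11.5→15.5]: (2.44+0.82)/2 × 4 = 6.52
  [15.5→16.5]: (0.82+0.63)/2 × 1 = 0.725
  Sum = 220.005 mg/L·hr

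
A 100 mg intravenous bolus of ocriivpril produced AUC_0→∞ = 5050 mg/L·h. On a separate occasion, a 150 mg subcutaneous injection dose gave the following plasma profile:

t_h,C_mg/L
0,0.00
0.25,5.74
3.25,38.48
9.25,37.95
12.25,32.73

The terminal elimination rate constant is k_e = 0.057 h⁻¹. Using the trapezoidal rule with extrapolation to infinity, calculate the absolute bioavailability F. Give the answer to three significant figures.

F = 0.129

Trapezoidal AUC_0→12.25 (subcutaneous injection):
  [0→0.25]: (0.00+5.74)/2 × 0.25 = 0.7175
  [0.25→3.25]: (5.74+38.48)/2 × 3 = 66.33
  [3.25→9.25]: (38.48+37.95)/2 × 6 = 229.29
  [9.25→12.25]: (37.95+32.73)/2 × 3 = 106.02
  Sum = 402.3575 mg/L·h
Tail: C_last/k_e = 32.73/0.057 = 574.211
AUC_0→∞ (subcutaneous injection) = 402.3575 + 574.211 = 976.5685 mg/L·h
F = (AUC_ev/D_ev)/(AUC_iv/D_iv) = (976.5685/150)/(5050/100) = 6.51046/50.5 = 0.1289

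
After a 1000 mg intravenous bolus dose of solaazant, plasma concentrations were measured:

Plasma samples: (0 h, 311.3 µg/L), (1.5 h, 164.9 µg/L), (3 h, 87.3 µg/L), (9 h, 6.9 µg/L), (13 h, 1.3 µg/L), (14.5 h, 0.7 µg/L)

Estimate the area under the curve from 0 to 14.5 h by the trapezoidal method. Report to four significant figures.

Trapezoidal AUC_0→14.5:
  [0→1.5]: (311.3+164.9)/2 × 1.5 = 357.15
  [1.5→3]: (164.9+87.3)/2 × 1.5 = 189.15
  [3→9]: (87.3+6.9)/2 × 6 = 282.6
  [9→13]: (6.9+1.3)/2 × 4 = 16.4
  [13→14.5]: (1.3+0.7)/2 × 1.5 = 1.5
  Sum = 846.8 µg/L·h

AUC = 846.8 µg/L·h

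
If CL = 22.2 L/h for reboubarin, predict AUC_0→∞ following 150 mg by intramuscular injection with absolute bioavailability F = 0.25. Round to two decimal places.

AUC = 1.69 mg/L·h

AUC_0→∞ = F × Dose / CL
        = 0.25 × 150 / 22.2 = 1.68919 mg/L·h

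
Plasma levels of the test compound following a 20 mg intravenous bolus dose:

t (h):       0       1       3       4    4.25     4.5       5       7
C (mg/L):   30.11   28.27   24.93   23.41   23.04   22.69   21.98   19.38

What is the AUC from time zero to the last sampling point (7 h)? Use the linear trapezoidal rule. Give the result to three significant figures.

Trapezoidal AUC_0→7:
  [0→1]: (30.11+28.27)/2 × 1 = 29.19
  [1→3]: (28.27+24.93)/2 × 2 = 53.2
  [3→4]: (24.93+23.41)/2 × 1 = 24.17
  [4→4.25]: (23.41+23.04)/2 × 0.25 = 5.80625
  [4.25→4.5]: (23.04+22.69)/2 × 0.25 = 5.71625
  [4.5→5]: (22.69+21.98)/2 × 0.5 = 11.1675
  [5→7]: (21.98+19.38)/2 × 2 = 41.36
  Sum = 170.61 mg/L·h

AUC = 171 mg/L·h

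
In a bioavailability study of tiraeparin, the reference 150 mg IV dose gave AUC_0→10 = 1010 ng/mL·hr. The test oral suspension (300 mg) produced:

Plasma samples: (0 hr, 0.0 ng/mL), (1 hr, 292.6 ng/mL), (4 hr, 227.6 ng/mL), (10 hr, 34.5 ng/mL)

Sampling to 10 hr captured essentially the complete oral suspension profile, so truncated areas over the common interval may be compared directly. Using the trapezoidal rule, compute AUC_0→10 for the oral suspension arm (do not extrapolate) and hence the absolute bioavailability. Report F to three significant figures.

Trapezoidal AUC_0→10 (oral suspension):
  [0→1]: (0.0+292.6)/2 × 1 = 146.3
  [1→4]: (292.6+227.6)/2 × 3 = 780.3
  [4→10]: (227.6+34.5)/2 × 6 = 786.3
  Sum = 1712.9 ng/mL·hr
F = (AUC_ev/D_ev)/(AUC_iv/D_iv) = (1712.9/300)/(1010/150) = 5.70967/6.73333 = 0.8480

F = 0.848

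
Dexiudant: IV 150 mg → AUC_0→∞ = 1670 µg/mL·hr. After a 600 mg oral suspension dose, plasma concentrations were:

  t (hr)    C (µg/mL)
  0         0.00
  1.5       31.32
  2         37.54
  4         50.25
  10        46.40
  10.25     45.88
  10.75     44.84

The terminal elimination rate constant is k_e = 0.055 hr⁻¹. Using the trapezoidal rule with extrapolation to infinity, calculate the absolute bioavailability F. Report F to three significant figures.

F = 0.190

Trapezoidal AUC_0→10.75 (oral suspension):
  [0→1.5]: (0.00+31.32)/2 × 1.5 = 23.49
  [1.5→2]: (31.32+37.54)/2 × 0.5 = 17.215
  [2→4]: (37.54+50.25)/2 × 2 = 87.79
  [4→10]: (50.25+46.40)/2 × 6 = 289.95
  [10→10.25]: (46.40+45.88)/2 × 0.25 = 11.535
  [10.25→10.75]: (45.88+44.84)/2 × 0.5 = 22.68
  Sum = 452.66 µg/mL·hr
Tail: C_last/k_e = 44.84/0.055 = 815.273
AUC_0→∞ (oral suspension) = 452.66 + 815.273 = 1267.933 µg/mL·hr
F = (AUC_ev/D_ev)/(AUC_iv/D_iv) = (1267.933/600)/(1670/150) = 2.11322/11.1333 = 0.1898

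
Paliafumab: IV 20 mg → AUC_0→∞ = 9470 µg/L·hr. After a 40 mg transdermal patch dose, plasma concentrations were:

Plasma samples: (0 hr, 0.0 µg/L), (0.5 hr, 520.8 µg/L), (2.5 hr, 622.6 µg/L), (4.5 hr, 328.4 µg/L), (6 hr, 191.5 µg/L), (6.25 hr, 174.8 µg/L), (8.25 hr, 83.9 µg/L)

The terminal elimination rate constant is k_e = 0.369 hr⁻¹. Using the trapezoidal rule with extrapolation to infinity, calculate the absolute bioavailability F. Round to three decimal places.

Trapezoidal AUC_0→8.25 (transdermal patch):
  [0→0.5]: (0.0+520.8)/2 × 0.5 = 130.2
  [0.5→2.5]: (520.8+622.6)/2 × 2 = 1143.4
  [2.5→4.5]: (622.6+328.4)/2 × 2 = 951.0
  [4.5→6]: (328.4+191.5)/2 × 1.5 = 389.925
  [6→6.25]: (191.5+174.8)/2 × 0.25 = 45.7875
  [6.25→8.25]: (174.8+83.9)/2 × 2 = 258.7
  Sum = 2919.0125 µg/L·hr
Tail: C_last/k_e = 83.9/0.369 = 227.371
AUC_0→∞ (transdermal patch) = 2919.0125 + 227.371 = 3146.3835 µg/L·hr
F = (AUC_ev/D_ev)/(AUC_iv/D_iv) = (3146.3835/40)/(9470/20) = 78.6596/473.5 = 0.1661

F = 0.166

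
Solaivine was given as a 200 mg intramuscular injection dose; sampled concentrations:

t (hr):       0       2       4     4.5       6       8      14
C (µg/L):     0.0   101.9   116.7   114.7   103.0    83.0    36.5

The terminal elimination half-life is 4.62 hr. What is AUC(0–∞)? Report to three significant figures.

AUC = 1330 µg/L·hr

Trapezoidal AUC_0→14:
  [0→2]: (0.0+101.9)/2 × 2 = 101.9
  [2→4]: (101.9+116.7)/2 × 2 = 218.6
  [4→4.5]: (116.7+114.7)/2 × 0.5 = 57.85
  [4.5→6]: (114.7+103.0)/2 × 1.5 = 163.275
  [6→8]: (103.0+83.0)/2 × 2 = 186.0
  [8→14]: (83.0+36.5)/2 × 6 = 358.5
  Sum = 1086.125 µg/L·hr
k_e = ln2 / t½ = 0.693147 / 4.62 = 0.1500 hr^-1
Extrapolated tail: C_last / k_e = 36.5 / 0.15 = 243.333
AUC_0→∞ = 1086.125 + 243.333 = 1329.458 µg/L·hr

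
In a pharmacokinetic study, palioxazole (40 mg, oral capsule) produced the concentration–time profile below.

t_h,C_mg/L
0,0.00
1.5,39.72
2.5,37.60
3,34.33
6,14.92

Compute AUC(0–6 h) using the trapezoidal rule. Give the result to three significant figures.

Trapezoidal AUC_0→6:
  [0→1.5]: (0.00+39.72)/2 × 1.5 = 29.79
  [1.5→2.5]: (39.72+37.60)/2 × 1 = 38.66
  [2.5→3]: (37.60+34.33)/2 × 0.5 = 17.9825
  [3→6]: (34.33+14.92)/2 × 3 = 73.875
  Sum = 160.3075 mg/L·h

AUC = 160 mg/L·h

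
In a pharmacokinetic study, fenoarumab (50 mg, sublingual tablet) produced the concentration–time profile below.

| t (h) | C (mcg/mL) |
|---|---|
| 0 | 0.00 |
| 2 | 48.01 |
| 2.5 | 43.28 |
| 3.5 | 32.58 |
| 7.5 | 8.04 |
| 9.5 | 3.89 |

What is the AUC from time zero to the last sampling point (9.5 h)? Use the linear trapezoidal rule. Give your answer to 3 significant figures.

Trapezoidal AUC_0→9.5:
  [0→2]: (0.00+48.01)/2 × 2 = 48.01
  [2→2.5]: (48.01+43.28)/2 × 0.5 = 22.8225
  [2.5→3.5]: (43.28+32.58)/2 × 1 = 37.93
  [3.5→7.5]: (32.58+8.04)/2 × 4 = 81.24
  [7.5→9.5]: (8.04+3.89)/2 × 2 = 11.93
  Sum = 201.9325 mcg/mL·h

AUC = 202 mcg/mL·h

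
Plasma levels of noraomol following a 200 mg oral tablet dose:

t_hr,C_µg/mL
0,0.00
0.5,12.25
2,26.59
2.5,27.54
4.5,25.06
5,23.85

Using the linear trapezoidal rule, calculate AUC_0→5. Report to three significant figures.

AUC = 111 µg/mL·hr

Trapezoidal AUC_0→5:
  [0→0.5]: (0.00+12.25)/2 × 0.5 = 3.0625
  [0.5→2]: (12.25+26.59)/2 × 1.5 = 29.13
  [2→2.5]: (26.59+27.54)/2 × 0.5 = 13.5325
  [2.5→4.5]: (27.54+25.06)/2 × 2 = 52.6
  [4.5→5]: (25.06+23.85)/2 × 0.5 = 12.2275
  Sum = 110.5525 µg/mL·hr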